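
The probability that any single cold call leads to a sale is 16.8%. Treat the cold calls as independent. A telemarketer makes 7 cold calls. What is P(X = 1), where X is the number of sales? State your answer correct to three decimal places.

X ~ Binomial(n=7, p=0.168).
P(X=1) = C(7,1) · p^1 · (1−p)^6
= 7 · 0.168 · 0.3317 = 0.39007

0.390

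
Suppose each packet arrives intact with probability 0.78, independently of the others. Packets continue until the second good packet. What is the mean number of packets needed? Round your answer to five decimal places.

2.56410

Y = total packets until the second success; negative binomial with r=2, p=0.78.
E[Y] = r / p = 2 / 0.78 = 2.5641026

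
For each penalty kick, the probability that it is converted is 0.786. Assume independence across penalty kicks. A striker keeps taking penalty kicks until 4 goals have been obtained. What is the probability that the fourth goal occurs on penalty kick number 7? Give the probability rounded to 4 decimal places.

0.0748

Y = trial on which the fourth success occurs; negative binomial, r=4, p=0.786.
P(Y=7) = C(6,3) · p^4 · (1−p)^3
= 20 · 0.38167 · 0.0098003 = 0.074810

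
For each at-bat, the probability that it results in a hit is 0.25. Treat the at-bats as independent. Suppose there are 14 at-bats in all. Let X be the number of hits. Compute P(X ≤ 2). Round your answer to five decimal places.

0.28113

X ~ Binomial(14, 0.25); P(X ≤ 2) = Σ C(14,k) p^k (1−p)^(14−k) over k:
  k=0: C(14,0)·0.25^0·0.75^14 = 0.0178179
  k=1: C(14,1)·0.25^1·0.75^13 = 0.0831504
  k=2: C(14,2)·0.25^2·0.75^12 = 0.1801593
Total = 0.2811276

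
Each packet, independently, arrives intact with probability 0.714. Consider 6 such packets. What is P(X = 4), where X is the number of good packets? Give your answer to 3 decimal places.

0.319

X ~ Binomial(n=6, p=0.714).
P(X=4) = C(6,4) · p^4 · (1−p)^2
= 15 · 0.25989 · 0.081796 = 0.31887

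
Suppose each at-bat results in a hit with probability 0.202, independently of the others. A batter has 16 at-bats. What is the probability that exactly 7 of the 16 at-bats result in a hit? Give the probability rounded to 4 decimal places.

X ~ Binomial(n=16, p=0.202).
P(X=7) = C(16,7) · p^7 · (1−p)^9
= 11440 · 1.3723e-05 · 0.13123 = 0.020602

0.0206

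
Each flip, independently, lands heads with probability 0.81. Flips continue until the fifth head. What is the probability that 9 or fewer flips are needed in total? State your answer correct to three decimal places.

0.984

Finishing within 9 flips ⇔ at least 5 successes in the first 9. With X ~ Binomial(9, 0.81), P(Y ≤ 9) = 1 − P(X ≤ 4).
  k=0: C(9,0)·0.81^0·0.19^9 = 0.00000
  k=1: C(9,1)·0.81^1·0.19^8 = 0.00001
  k=2: C(9,2)·0.81^2·0.19^7 = 0.00021
  k=3: C(9,3)·0.81^3·0.19^6 = 0.00210
  k=4: C(9,4)·0.81^4·0.19^5 = 0.01343
1 − 0.01575 = 0.98425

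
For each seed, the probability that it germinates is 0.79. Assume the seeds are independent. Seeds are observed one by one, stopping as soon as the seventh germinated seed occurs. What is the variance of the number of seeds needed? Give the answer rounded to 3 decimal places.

Y = total seeds until the seventh success; negative binomial with r=7, p=0.79.
Var(Y) = r(1−p)/p² = 7·0.21 / 0.79² = 2.35539

2.355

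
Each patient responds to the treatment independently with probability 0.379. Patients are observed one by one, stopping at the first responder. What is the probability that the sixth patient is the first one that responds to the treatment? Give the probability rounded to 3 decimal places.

Geometric (trials to first success), p = 0.379.
P(Y = 6) = (1−p)^5 · p = 0.092354 · 0.379 = 0.03500

0.035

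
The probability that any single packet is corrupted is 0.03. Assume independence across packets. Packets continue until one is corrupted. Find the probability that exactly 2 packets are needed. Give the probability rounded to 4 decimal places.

Geometric (trials to first success), p = 0.03.
P(Y = 2) = (1−p)^1 · p = 0.97 · 0.03 = 0.029100

0.0291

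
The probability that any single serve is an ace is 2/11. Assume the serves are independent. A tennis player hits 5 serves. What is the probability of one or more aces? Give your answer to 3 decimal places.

0.633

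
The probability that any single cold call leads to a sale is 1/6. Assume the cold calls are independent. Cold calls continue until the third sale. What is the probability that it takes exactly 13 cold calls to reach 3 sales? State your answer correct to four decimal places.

0.0493

Y = trial on which the third success occurs; negative binomial, r=3, p=0.166667.
P(Y=13) = C(12,2) · p^3 · (1−p)^10
= 66 · 0.0046296 · 0.16151 = 0.049349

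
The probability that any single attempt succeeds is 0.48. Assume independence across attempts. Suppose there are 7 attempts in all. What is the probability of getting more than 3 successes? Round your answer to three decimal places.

0.456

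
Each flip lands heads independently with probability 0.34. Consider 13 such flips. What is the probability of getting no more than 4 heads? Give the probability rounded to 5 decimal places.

X ~ Binomial(13, 0.34); P(X ≤ 4) = Σ C(13,k) p^k (1−p)^(13−k) over k:
  k=0: C(13,0)·0.34^0·0.66^13 = 0.0045089
  k=1: C(13,1)·0.34^1·0.66^12 = 0.0301960
  k=2: C(13,2)·0.34^2·0.66^11 = 0.0933331
  k=3: C(13,3)·0.34^3·0.66^10 = 0.1762959
  k=4: C(13,4)·0.34^4·0.66^9 = 0.2270477
Total = 0.5313816

0.53138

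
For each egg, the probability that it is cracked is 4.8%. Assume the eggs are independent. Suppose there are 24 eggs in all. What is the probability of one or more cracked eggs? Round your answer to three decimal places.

P(at least one) = 1 − P(none) = 1 − (1 − 0.048)^24
= 1 − 0.30710 = 0.69290

0.693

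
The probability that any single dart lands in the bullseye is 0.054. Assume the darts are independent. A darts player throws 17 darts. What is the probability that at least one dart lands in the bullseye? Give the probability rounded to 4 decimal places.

P(at least one) = 1 − P(none) = 1 − (1 − 0.054)^17
= 1 − 0.389179 = 0.610821

0.6108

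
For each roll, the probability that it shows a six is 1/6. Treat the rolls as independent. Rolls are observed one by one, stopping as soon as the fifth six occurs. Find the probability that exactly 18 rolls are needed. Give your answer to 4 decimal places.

Y = trial on which the fifth success occurs; negative binomial, r=5, p=0.166667.
P(Y=18) = C(17,4) · p^5 · (1−p)^13
= 2380 · 0.0001286 · 0.093464 = 0.028606

0.0286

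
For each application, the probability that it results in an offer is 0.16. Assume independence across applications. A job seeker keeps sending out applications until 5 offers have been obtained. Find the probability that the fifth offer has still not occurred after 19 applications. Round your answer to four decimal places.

0.8238

Needing more than 19 applications ⇔ fewer than 5 successes in the first 19. With X ~ Binomial(19, 0.16), P(Y > 19) = P(X ≤ 4).
  k=0: C(19,0)·0.16^0·0.84^19 = 0.036417
  k=1: C(19,1)·0.16^1·0.84^18 = 0.131796
  k=2: C(19,2)·0.16^2·0.84^17 = 0.225935
  k=3: C(19,3)·0.16^3·0.84^16 = 0.243867
  k=4: C(19,4)·0.16^4·0.84^15 = 0.185803
P(X ≤ 4) = 0.823818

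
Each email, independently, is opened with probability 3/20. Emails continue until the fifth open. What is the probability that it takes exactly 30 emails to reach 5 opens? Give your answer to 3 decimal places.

Y = trial on which the fifth success occurs; negative binomial, r=5, p=0.15.
P(Y=30) = C(29,4) · p^5 · (1−p)^25
= 23751 · 7.5937e-05 · 0.017198 = 0.03102

0.031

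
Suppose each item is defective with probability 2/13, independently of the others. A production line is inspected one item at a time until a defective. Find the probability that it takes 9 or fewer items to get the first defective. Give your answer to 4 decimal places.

0.7776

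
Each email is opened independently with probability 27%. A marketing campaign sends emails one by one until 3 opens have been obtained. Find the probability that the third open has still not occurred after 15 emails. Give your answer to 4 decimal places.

0.1863

Needing more than 15 emails ⇔ fewer than 3 successes in the first 15. With X ~ Binomial(15, 0.27), P(Y > 15) = P(X ≤ 2).
  k=0: C(15,0)·0.27^0·0.73^15 = 0.008909
  k=1: C(15,1)·0.27^1·0.73^14 = 0.049428
  k=2: C(15,2)·0.27^2·0.73^13 = 0.127972
P(X ≤ 2) = 0.186309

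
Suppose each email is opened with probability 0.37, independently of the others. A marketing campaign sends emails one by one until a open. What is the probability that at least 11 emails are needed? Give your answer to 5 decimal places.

Y = number of emails to the first success; geometric, p = 0.37.
P(Y > 10) = P(first 10 all fail) = (1−p)^10 = 0.0098493

0.00985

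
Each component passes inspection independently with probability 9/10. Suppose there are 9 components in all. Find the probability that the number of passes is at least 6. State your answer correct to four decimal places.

0.9917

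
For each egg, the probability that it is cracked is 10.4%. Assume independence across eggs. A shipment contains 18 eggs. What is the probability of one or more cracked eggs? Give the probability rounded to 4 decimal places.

P(at least one) = 1 − P(none) = 1 − (1 − 0.104)^18
= 1 − 0.138530 = 0.861470

0.8615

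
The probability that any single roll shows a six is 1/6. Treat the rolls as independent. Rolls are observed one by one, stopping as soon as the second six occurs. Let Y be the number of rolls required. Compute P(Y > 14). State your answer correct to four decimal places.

0.2960

Needing more than 14 rolls ⇔ fewer than 2 successes in the first 14. With X ~ Binomial(14, 0.166667), P(Y > 14) = P(X ≤ 1).
  k=0: C(14,0)·0.166667^0·0.833333^14 = 0.077887
  k=1: C(14,1)·0.166667^1·0.833333^13 = 0.218082
P(X ≤ 1) = 0.295969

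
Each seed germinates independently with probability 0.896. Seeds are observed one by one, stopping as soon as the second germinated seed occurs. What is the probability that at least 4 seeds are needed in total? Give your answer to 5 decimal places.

0.03020

Needing more than 3 seeds ⇔ fewer than 2 successes in the first 3. With X ~ Binomial(3, 0.896), P(Y > 3) = P(X ≤ 1).
  k=0: C(3,0)·0.896^0·0.104^3 = 0.0011249
  k=1: C(3,1)·0.896^1·0.104^2 = 0.0290734
P(X ≤ 1) = 0.0301983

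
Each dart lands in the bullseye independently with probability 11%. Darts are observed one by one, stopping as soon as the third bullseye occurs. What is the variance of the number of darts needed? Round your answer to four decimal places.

220.6612

Y = total darts until the third success; negative binomial with r=3, p=0.11.
Var(Y) = r(1−p)/p² = 3·0.89 / 0.11² = 220.661157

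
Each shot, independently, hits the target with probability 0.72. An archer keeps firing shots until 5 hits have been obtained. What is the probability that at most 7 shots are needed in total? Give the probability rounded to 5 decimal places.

Finishing within 7 shots ⇔ at least 5 successes in the first 7. With X ~ Binomial(7, 0.72), P(Y ≤ 7) = 1 − P(X ≤ 4).
  k=0: C(7,0)·0.72^0·0.28^7 = 0.0001349
  k=1: C(7,1)·0.72^1·0.28^6 = 0.0024287
  k=2: C(7,2)·0.72^2·0.28^5 = 0.0187359
  k=3: C(7,3)·0.72^3·0.28^4 = 0.0802967
  k=4: C(7,4)·0.72^4·0.28^3 = 0.2064772
1 − 0.3080735 = 0.6919265

0.69193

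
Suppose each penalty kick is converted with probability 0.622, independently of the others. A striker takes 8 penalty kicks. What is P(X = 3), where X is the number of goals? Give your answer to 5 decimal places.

0.10400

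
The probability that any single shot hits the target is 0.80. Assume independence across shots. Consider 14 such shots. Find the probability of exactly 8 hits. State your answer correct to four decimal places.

0.0322

X ~ Binomial(n=14, p=0.80).
P(X=8) = C(14,8) · p^8 · (1−p)^6
= 3003 · 0.16777 · 6.4e-05 = 0.032244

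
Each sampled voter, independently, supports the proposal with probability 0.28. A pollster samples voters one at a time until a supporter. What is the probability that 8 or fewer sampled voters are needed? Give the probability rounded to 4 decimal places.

Y = number of sampled voters to the first success; geometric, p = 0.28.
P(Y ≤ 8) = 1 − (1−p)^8 = 1 − 0.072220 = 0.927780

0.9278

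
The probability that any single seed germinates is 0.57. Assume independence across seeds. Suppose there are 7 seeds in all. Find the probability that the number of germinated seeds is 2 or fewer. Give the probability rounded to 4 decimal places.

0.1282

X ~ Binomial(7, 0.57); P(X ≤ 2) = Σ C(7,k) p^k (1−p)^(7−k) over k:
  k=0: C(7,0)·0.57^0·0.43^7 = 0.002718
  k=1: C(7,1)·0.57^1·0.43^6 = 0.025222
  k=2: C(7,2)·0.57^2·0.43^5 = 0.100302
Total = 0.128243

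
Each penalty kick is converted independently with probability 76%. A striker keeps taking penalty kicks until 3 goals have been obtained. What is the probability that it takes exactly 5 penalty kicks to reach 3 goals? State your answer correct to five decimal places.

Y = trial on which the third success occurs; negative binomial, r=3, p=0.76.
P(Y=5) = C(4,2) · p^3 · (1−p)^2
= 6 · 0.43898 · 0.0576 = 0.1517101

0.15171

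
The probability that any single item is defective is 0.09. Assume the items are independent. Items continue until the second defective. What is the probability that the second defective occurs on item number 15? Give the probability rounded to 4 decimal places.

Y = trial on which the second success occurs; negative binomial, r=2, p=0.09.
P(Y=15) = C(14,1) · p^2 · (1−p)^13
= 14 · 0.0081 · 0.29345 = 0.033278

0.0333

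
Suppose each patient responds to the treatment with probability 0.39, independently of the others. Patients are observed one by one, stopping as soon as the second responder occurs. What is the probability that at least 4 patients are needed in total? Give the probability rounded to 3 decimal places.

0.662

Needing more than 3 patients ⇔ fewer than 2 successes in the first 3. With X ~ Binomial(3, 0.39), P(Y > 3) = P(X ≤ 1).
  k=0: C(3,0)·0.39^0·0.61^3 = 0.22698
  k=1: C(3,1)·0.39^1·0.61^2 = 0.43536
P(X ≤ 1) = 0.66234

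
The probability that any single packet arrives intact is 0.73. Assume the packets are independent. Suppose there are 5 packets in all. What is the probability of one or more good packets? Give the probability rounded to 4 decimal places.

0.9986

P(at least one) = 1 − P(none) = 1 − (1 − 0.73)^5
= 1 − 0.001435 = 0.998565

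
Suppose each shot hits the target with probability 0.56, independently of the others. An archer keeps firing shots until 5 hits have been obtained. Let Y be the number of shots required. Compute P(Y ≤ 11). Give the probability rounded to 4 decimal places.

Finishing within 11 shots ⇔ at least 5 successes in the first 11. With X ~ Binomial(11, 0.56), P(Y ≤ 11) = 1 − P(X ≤ 4).
  k=0: C(11,0)·0.56^0·0.44^11 = 0.000120
  k=1: C(11,1)·0.56^1·0.44^10 = 0.001675
  k=2: C(11,2)·0.56^2·0.44^9 = 0.010661
  k=3: C(11,3)·0.56^3·0.44^8 = 0.040707
  k=4: C(11,4)·0.56^4·0.44^7 = 0.103618
1 − 0.156781 = 0.843219

0.8432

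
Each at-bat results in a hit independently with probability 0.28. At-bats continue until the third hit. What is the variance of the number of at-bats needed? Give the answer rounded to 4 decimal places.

27.5510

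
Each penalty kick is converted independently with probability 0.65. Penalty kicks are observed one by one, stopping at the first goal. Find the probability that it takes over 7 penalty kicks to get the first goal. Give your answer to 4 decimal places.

Y = number of penalty kicks to the first success; geometric, p = 0.65.
P(Y > 7) = P(first 7 all fail) = (1−p)^7 = 0.000643

0.0006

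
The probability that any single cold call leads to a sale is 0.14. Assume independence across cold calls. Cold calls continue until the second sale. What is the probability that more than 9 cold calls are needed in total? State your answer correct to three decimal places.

0.634

Needing more than 9 cold calls ⇔ fewer than 2 successes in the first 9. With X ~ Binomial(9, 0.14), P(Y > 9) = P(X ≤ 1).
  k=0: C(9,0)·0.14^0·0.86^9 = 0.25733
  k=1: C(9,1)·0.14^1·0.86^8 = 0.37701
P(X ≤ 1) = 0.63434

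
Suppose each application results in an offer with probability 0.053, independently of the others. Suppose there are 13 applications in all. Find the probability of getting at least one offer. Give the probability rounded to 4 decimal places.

P(at least one) = 1 − P(none) = 1 − (1 − 0.053)^13
= 1 − 0.492663 = 0.507337

0.5073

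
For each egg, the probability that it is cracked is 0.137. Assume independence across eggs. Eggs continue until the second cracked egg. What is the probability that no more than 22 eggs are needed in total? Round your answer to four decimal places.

0.8243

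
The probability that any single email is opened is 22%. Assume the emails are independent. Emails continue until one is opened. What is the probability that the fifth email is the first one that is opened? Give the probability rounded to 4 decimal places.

Geometric (trials to first success), p = 0.22.
P(Y = 5) = (1−p)^4 · p = 0.37015 · 0.22 = 0.081433

0.0814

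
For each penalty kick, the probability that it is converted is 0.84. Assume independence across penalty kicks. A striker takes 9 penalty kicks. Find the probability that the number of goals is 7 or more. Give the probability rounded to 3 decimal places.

0.837

X ~ Binomial(9, 0.84); P(X ≥ 7) = Σ C(9,k) p^k (1−p)^(9−k) over k:
  k=7: C(9,7)·0.84^7·0.16^2 = 0.27196
  k=8: C(9,8)·0.84^8·0.16^1 = 0.35694
  k=9: C(9,9)·0.84^9·0.16^0 = 0.20822
Total = 0.83711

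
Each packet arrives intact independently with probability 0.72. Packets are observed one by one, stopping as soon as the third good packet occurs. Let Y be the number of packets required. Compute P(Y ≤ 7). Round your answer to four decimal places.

0.9787

Finishing within 7 packets ⇔ at least 3 successes in the first 7. With X ~ Binomial(7, 0.72), P(Y ≤ 7) = 1 − P(X ≤ 2).
  k=0: C(7,0)·0.72^0·0.28^7 = 0.000135
  k=1: C(7,1)·0.72^1·0.28^6 = 0.002429
  k=2: C(7,2)·0.72^2·0.28^5 = 0.018736
1 − 0.021300 = 0.978700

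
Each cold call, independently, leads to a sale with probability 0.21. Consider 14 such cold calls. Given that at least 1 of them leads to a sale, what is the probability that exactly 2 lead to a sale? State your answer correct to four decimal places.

0.2462

X ~ Binomial(14, 0.21). Want P(X=2 | X≥1) = P(X=2) / P(X≥1).
P(X=2) = C(14,2)·0.21^2·0.79^12 = 0.237140
P(X≥1) = 1 − 0.036879 = 0.963121
Ratio = 0.237140 / 0.963121 = 0.246221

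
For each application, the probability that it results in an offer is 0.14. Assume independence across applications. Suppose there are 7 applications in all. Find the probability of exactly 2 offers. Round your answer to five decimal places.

0.19363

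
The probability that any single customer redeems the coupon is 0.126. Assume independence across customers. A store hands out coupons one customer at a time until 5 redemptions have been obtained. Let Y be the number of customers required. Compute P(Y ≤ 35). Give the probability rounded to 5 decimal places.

0.45593

Finishing within 35 customers ⇔ at least 5 successes in the first 35. With X ~ Binomial(35, 0.126), P(Y ≤ 35) = 1 − P(X ≤ 4).
  k=0: C(35,0)·0.126^0·0.874^35 = 0.0089722
  k=1: C(35,1)·0.126^1·0.874^34 = 0.0452718
  k=2: C(35,2)·0.126^2·0.874^33 = 0.1109521
  k=3: C(35,3)·0.126^3·0.874^32 = 0.1759491
  k=4: C(35,4)·0.126^4·0.874^31 = 0.2029253
1 − 0.5440705 = 0.4559295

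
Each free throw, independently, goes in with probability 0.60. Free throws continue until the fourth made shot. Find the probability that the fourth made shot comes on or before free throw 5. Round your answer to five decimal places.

Finishing within 5 free throws ⇔ at least 4 successes in the first 5. With X ~ Binomial(5, 0.60), P(Y ≤ 5) = 1 − P(X ≤ 3).
  k=0: C(5,0)·0.60^0·0.40^5 = 0.0102400
  k=1: C(5,1)·0.60^1·0.40^4 = 0.0768000
  k=2: C(5,2)·0.60^2·0.40^3 = 0.2304000
  k=3: C(5,3)·0.60^3·0.40^2 = 0.3456000
1 − 0.6630400 = 0.3369600

0.33696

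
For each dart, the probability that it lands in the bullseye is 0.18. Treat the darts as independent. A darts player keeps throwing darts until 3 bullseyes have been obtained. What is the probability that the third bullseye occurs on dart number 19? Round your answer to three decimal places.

0.037

Y = trial on which the third success occurs; negative binomial, r=3, p=0.18.
P(Y=19) = C(18,2) · p^3 · (1−p)^16
= 153 · 0.005832 · 0.041785 = 0.03728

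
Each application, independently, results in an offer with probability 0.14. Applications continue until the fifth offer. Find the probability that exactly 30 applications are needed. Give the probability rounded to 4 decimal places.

Y = trial on which the fifth success occurs; negative binomial, r=5, p=0.14.
P(Y=30) = C(29,4) · p^5 · (1−p)^25
= 23751 · 5.3782e-05 · 0.023039 = 0.029430

0.0294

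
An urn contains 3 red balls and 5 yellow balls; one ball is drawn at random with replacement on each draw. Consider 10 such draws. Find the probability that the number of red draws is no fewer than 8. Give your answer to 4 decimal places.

X ~ Binomial(10, 0.375); P(X ≥ 8) = Σ C(10,k) p^k (1−p)^(10−k) over k:
  k=8: C(10,8)·0.375^8·0.625^2 = 0.006874
  k=9: C(10,9)·0.375^9·0.625^1 = 0.000917
  k=10: C(10,10)·0.375^10·0.625^0 = 0.000055
Total = 0.007846

0.0078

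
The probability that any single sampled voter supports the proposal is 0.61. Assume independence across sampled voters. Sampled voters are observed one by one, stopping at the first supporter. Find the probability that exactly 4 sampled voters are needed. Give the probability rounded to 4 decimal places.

0.0362

Geometric (trials to first success), p = 0.61.
P(Y = 4) = (1−p)^3 · p = 0.059319 · 0.61 = 0.036185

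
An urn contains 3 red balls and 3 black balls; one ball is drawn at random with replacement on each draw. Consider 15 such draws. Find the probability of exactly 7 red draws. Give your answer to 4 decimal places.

0.1964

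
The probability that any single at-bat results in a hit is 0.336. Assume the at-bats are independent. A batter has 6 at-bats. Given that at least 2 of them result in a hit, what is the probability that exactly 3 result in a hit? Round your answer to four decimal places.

X ~ Binomial(6, 0.336). Want P(X=3 | X≥2) = P(X=3) / P(X≥2).
P(X=3) = C(6,3)·0.336^3·0.664^3 = 0.222102
P(X≥2) = 1 − 0.085705 − 0.260214 = 0.654080
Ratio = 0.222102 / 0.654080 = 0.339563

0.3396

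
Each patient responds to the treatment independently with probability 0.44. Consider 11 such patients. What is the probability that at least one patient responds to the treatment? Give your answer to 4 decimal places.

0.9983

P(at least one) = 1 − P(none) = 1 − (1 − 0.44)^11
= 1 − 0.001699 = 0.998301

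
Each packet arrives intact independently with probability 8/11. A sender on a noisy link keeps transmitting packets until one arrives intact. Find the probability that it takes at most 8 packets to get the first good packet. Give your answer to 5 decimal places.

0.99997

Y = number of packets to the first success; geometric, p = 0.727273.
P(Y ≤ 8) = 1 − (1−p)^8 = 1 − 0.0000306 = 0.9999694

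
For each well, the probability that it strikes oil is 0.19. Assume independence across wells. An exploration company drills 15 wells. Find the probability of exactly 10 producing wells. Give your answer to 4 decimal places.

0.0001

X ~ Binomial(n=15, p=0.19).
P(X=10) = C(15,10) · p^10 · (1−p)^5
= 3003 · 6.1311e-08 · 0.34868 = 0.000064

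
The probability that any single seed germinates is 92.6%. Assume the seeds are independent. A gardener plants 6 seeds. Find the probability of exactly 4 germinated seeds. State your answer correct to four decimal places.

X ~ Binomial(n=6, p=0.926).
P(X=4) = C(6,4) · p^4 · (1−p)^2
= 15 · 0.73527 · 0.005476 = 0.060395

0.0604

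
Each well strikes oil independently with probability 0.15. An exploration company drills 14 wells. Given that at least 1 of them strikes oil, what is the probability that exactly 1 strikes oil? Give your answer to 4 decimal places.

X ~ Binomial(14, 0.15). Want P(X=1 | X≥1) = P(X=1) / P(X≥1).
P(X=1) = C(14,1)·0.15^1·0.85^13 = 0.253902
P(X≥1) = 1 − 0.102770 = 0.897230
Ratio = 0.253902 / 0.897230 = 0.282984

0.2830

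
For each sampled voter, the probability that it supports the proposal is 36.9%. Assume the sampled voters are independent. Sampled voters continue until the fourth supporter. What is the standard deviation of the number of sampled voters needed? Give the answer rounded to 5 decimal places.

Y = total sampled voters until the fourth success; negative binomial with r=4, p=0.369.
SD(Y) = √[r(1−p)/p²] = √(18.5368791) = 4.3054476

4.30545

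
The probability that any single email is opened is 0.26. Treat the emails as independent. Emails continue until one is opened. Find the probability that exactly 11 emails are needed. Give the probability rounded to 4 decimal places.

0.0128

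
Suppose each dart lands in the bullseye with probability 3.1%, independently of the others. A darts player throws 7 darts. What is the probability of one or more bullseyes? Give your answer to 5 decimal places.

P(at least one) = 1 − P(none) = 1 − (1 − 0.031)^7
= 1 − 0.8021700 = 0.1978300

0.19783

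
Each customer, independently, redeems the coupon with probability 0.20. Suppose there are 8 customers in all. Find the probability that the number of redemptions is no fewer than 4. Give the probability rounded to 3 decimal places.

0.056

X ~ Binomial(8, 0.20); P(X ≥ 4) = Σ C(8,k) p^k (1−p)^(8−k) over k:
  k=4: C(8,4)·0.20^4·0.80^4 = 0.04588
  k=5: C(8,5)·0.20^5·0.80^3 = 0.00918
  k=6: C(8,6)·0.20^6·0.80^2 = 0.00115
  k=7: C(8,7)·0.20^7·0.80^1 = 0.00008
  k=8: C(8,8)·0.20^8·0.80^0 = 0.00000
Total = 0.05628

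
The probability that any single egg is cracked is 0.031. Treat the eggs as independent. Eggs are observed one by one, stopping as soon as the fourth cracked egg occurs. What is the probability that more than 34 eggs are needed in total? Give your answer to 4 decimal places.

Needing more than 34 eggs ⇔ fewer than 4 successes in the first 34. With X ~ Binomial(34, 0.031), P(Y > 34) = P(X ≤ 3).
  k=0: C(34,0)·0.031^0·0.969^34 = 0.342774
  k=1: C(34,1)·0.031^1·0.969^33 = 0.372842
  k=2: C(34,2)·0.031^2·0.969^32 = 0.196810
  k=3: C(34,3)·0.031^3·0.969^31 = 0.067160
P(X ≤ 3) = 0.979587

0.9796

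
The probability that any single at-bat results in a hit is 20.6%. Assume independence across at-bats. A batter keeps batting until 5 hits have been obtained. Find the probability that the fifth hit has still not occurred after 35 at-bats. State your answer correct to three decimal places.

0.125

Needing more than 35 at-bats ⇔ fewer than 5 successes in the first 35. With X ~ Binomial(35, 0.206), P(Y > 35) = P(X ≤ 4).
  k=0: C(35,0)·0.206^0·0.794^35 = 0.00031
  k=1: C(35,1)·0.206^1·0.794^34 = 0.00283
  k=2: C(35,2)·0.206^2·0.794^33 = 0.01248
  k=3: C(35,3)·0.206^3·0.794^32 = 0.03563
  k=4: C(35,4)·0.206^4·0.794^31 = 0.07394
P(X ≤ 4) = 0.12520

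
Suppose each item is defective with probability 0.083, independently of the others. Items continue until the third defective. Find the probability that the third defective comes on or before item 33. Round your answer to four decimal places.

Finishing within 33 items ⇔ at least 3 successes in the first 33. With X ~ Binomial(33, 0.083), P(Y ≤ 33) = 1 − P(X ≤ 2).
  k=0: C(33,0)·0.083^0·0.917^33 = 0.057304
  k=1: C(33,1)·0.083^1·0.917^32 = 0.171163
  k=2: C(33,2)·0.083^2·0.917^31 = 0.247879
1 − 0.476347 = 0.523653

0.5237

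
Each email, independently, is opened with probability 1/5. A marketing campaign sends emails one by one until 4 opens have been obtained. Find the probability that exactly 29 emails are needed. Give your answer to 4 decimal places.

0.0198

Y = trial on which the fourth success occurs; negative binomial, r=4, p=0.20.
P(Y=29) = C(28,3) · p^4 · (1−p)^25
= 3276 · 0.0016 · 0.0037779 = 0.019802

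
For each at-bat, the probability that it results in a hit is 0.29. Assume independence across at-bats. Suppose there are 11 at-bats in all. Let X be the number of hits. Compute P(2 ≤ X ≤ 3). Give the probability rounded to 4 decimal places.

X ~ Binomial(11, 0.29); P(2 ≤ X ≤ 3) = Σ C(11,k) p^k (1−p)^(11−k) over k:
  k=2: C(11,2)·0.29^2·0.71^9 = 0.212072
  k=3: C(11,3)·0.29^3·0.71^8 = 0.259863
Total = 0.471935

0.4719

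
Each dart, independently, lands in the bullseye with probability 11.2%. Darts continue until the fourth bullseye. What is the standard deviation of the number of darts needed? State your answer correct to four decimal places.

16.8275

Y = total darts until the fourth success; negative binomial with r=4, p=0.112.
SD(Y) = √[r(1−p)/p²] = √(283.163265) = 16.827456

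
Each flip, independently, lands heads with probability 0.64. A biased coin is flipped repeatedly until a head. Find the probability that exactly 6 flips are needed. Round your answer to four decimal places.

Geometric (trials to first success), p = 0.64.
P(Y = 6) = (1−p)^5 · p = 0.0060466 · 0.64 = 0.003870

0.0039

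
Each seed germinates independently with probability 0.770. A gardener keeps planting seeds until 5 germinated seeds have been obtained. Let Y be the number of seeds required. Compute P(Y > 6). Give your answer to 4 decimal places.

0.4180

Needing more than 6 seeds ⇔ fewer than 5 successes in the first 6. With X ~ Binomial(6, 0.77), P(Y > 6) = P(X ≤ 4).
  k=0: C(6,0)·0.77^0·0.23^6 = 0.000148
  k=1: C(6,1)·0.77^1·0.23^5 = 0.002974
  k=2: C(6,2)·0.77^2·0.23^4 = 0.024888
  k=3: C(6,3)·0.77^3·0.23^3 = 0.111093
  k=4: C(6,4)·0.77^4·0.23^2 = 0.278939
P(X ≤ 4) = 0.418041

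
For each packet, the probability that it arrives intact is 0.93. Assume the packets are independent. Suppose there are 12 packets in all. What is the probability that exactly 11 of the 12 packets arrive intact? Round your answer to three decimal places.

X ~ Binomial(n=12, p=0.93).
P(X=11) = C(12,11) · p^11 · (1−p)^1
= 12 · 0.4501 · 0.07 = 0.37809

0.378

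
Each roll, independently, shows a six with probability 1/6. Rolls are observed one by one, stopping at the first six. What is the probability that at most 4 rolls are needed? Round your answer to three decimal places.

0.518

Y = number of rolls to the first success; geometric, p = 0.166667.
P(Y ≤ 4) = 1 − (1−p)^4 = 1 − 0.48225 = 0.51775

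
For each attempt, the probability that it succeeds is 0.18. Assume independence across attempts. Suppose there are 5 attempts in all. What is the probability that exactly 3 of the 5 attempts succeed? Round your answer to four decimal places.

0.0392

X ~ Binomial(n=5, p=0.18).
P(X=3) = C(5,3) · p^3 · (1−p)^2
= 10 · 0.005832 · 0.6724 = 0.039214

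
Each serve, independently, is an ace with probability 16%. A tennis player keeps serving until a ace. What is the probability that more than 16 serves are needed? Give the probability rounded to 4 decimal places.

Y = number of serves to the first success; geometric, p = 0.16.
P(Y > 16) = P(first 16 all fail) = (1−p)^16 = 0.061442

0.0614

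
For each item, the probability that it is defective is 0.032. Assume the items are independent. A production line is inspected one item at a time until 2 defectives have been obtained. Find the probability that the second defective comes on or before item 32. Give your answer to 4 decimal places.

0.2732

Finishing within 32 items ⇔ at least 2 successes in the first 32. With X ~ Binomial(32, 0.032), P(Y ≤ 32) = 1 − P(X ≤ 1).
  k=0: C(32,0)·0.032^0·0.968^32 = 0.353192
  k=1: C(32,1)·0.032^1·0.968^31 = 0.373625
1 − 0.726818 = 0.273182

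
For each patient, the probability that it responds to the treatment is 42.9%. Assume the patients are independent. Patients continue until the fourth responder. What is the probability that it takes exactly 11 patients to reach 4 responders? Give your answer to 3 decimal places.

0.080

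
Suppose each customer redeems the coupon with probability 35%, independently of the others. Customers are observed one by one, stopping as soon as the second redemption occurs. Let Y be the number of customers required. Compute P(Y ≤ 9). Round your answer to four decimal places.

0.8789

Finishing within 9 customers ⇔ at least 2 successes in the first 9. With X ~ Binomial(9, 0.35), P(Y ≤ 9) = 1 − P(X ≤ 1).
  k=0: C(9,0)·0.35^0·0.65^9 = 0.020712
  k=1: C(9,1)·0.35^1·0.65^8 = 0.100373
1 − 0.121085 = 0.878915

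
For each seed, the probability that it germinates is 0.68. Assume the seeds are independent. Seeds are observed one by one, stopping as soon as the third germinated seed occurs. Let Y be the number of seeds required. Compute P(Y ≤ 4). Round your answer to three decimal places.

Finishing within 4 seeds ⇔ at least 3 successes in the first 4. With X ~ Binomial(4, 0.68), P(Y ≤ 4) = 1 − P(X ≤ 2).
  k=0: C(4,0)·0.68^0·0.32^4 = 0.01049
  k=1: C(4,1)·0.68^1·0.32^3 = 0.08913
  k=2: C(4,2)·0.68^2·0.32^2 = 0.28410
1 − 0.38371 = 0.61629

0.616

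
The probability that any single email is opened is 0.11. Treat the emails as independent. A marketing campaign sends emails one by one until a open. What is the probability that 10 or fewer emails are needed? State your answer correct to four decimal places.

0.6882

Y = number of emails to the first success; geometric, p = 0.11.
P(Y ≤ 10) = 1 − (1−p)^10 = 1 − 0.311817 = 0.688183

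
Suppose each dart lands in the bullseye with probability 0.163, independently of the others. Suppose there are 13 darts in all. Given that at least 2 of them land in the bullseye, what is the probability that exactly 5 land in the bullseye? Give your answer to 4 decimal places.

0.0548

X ~ Binomial(13, 0.163). Want P(X=5 | X≥2) = P(X=5) / P(X≥2).
P(X=5) = C(13,5)·0.163^5·0.837^8 = 0.035671
P(X≥2) = 1 − 0.098953 − 0.250517 = 0.650530
Ratio = 0.035671 / 0.650530 = 0.054834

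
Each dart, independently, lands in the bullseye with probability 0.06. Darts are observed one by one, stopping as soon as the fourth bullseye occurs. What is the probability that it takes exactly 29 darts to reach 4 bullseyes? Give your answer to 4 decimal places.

Y = trial on which the fourth success occurs; negative binomial, r=4, p=0.06.
P(Y=29) = C(28,3) · p^4 · (1−p)^25
= 3276 · 1.296e-05 · 0.21291 = 0.009040

0.0090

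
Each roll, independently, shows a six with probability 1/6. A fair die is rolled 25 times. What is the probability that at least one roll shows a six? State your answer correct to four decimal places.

P(at least one) = 1 − P(none) = 1 − (1 − 0.166667)^25
= 1 − 0.010483 = 0.989517

0.9895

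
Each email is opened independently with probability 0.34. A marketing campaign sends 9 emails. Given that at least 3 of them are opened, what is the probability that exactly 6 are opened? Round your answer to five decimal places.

0.05838

X ~ Binomial(9, 0.34). Want P(X=6 | X≥3) = P(X=6) / P(X≥3).
P(X=6) = C(9,6)·0.34^6·0.66^3 = 0.0373065
P(X≥3) = 1 − 0.0237627 − 0.1101724 − 0.2270220 = 0.6390429
Ratio = 0.0373065 / 0.6390429 = 0.0583787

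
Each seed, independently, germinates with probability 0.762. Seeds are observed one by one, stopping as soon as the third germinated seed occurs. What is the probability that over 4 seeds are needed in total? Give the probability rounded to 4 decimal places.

Needing more than 4 seeds ⇔ fewer than 3 successes in the first 4. With X ~ Binomial(4, 0.762), P(Y > 4) = P(X ≤ 2).
  k=0: C(4,0)·0.762^0·0.238^4 = 0.003209
  k=1: C(4,1)·0.762^1·0.238^3 = 0.041091
  k=2: C(4,2)·0.762^2·0.238^2 = 0.197340
P(X ≤ 2) = 0.241639

0.2416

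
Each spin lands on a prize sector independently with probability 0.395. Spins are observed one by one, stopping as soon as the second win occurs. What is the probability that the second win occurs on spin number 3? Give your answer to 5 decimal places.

Y = trial on which the second success occurs; negative binomial, r=2, p=0.395.
P(Y=3) = C(2,1) · p^2 · (1−p)^1
= 2 · 0.15602 · 0.605 = 0.1887902

0.18879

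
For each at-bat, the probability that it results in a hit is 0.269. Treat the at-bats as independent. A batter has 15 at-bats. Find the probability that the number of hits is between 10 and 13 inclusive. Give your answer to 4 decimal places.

0.0015

X ~ Binomial(15, 0.269); P(10 ≤ X ≤ 13) = Σ C(15,k) p^k (1−p)^(15−k) over k:
  k=10: C(15,10)·0.269^10·0.731^5 = 0.001244
  k=11: C(15,11)·0.269^11·0.731^4 = 0.000208
  k=12: C(15,12)·0.269^12·0.731^3 = 0.000026
  k=13: C(15,13)·0.269^13·0.731^2 = 0.000002
Total = 0.001479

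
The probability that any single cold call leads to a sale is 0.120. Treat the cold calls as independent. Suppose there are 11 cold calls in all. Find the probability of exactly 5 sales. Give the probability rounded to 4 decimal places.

X ~ Binomial(n=11, p=0.12).
P(X=5) = C(11,5) · p^5 · (1−p)^6
= 462 · 2.4883e-05 · 0.4644 = 0.005339

0.0053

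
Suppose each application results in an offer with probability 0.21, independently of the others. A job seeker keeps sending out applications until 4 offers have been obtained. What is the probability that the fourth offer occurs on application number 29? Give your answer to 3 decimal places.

0.018

Y = trial on which the fourth success occurs; negative binomial, r=4, p=0.21.
P(Y=29) = C(28,3) · p^4 · (1−p)^25
= 3276 · 0.0019448 · 0.0027585 = 0.01758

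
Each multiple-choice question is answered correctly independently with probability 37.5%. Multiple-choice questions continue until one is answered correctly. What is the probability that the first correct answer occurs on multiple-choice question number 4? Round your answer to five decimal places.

Geometric (trials to first success), p = 0.375.
P(Y = 4) = (1−p)^3 · p = 0.24414 · 0.375 = 0.0915527

0.09155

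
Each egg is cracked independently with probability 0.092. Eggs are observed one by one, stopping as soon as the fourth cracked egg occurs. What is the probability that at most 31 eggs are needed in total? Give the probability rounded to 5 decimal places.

Finishing within 31 eggs ⇔ at least 4 successes in the first 31. With X ~ Binomial(31, 0.092), P(Y ≤ 31) = 1 − P(X ≤ 3).
  k=0: C(31,0)·0.092^0·0.908^31 = 0.0501951
  k=1: C(31,1)·0.092^1·0.908^30 = 0.1576613
  k=2: C(31,2)·0.092^2·0.908^29 = 0.2396173
  k=3: C(31,3)·0.092^3·0.908^28 = 0.2346913
1 − 0.6821649 = 0.3178351

0.31784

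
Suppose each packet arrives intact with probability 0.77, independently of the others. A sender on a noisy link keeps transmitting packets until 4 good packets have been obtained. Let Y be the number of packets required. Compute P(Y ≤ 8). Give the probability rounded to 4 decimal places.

0.9809

Finishing within 8 packets ⇔ at least 4 successes in the first 8. With X ~ Binomial(8, 0.77), P(Y ≤ 8) = 1 − P(X ≤ 3).
  k=0: C(8,0)·0.77^0·0.23^8 = 0.000008
  k=1: C(8,1)·0.77^1·0.23^7 = 0.000210
  k=2: C(8,2)·0.77^2·0.23^6 = 0.002458
  k=3: C(8,3)·0.77^3·0.23^5 = 0.016455
1 − 0.019130 = 0.980870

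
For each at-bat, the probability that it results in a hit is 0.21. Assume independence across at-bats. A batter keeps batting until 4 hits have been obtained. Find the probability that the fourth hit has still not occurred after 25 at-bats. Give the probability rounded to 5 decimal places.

0.19874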